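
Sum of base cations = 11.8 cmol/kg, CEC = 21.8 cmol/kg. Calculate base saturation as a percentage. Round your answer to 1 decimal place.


Step 1: BS = 100 * (sum of bases) / CEC
Step 2: BS = 100 * 11.8 / 21.8
Step 3: BS = 54.1%

54.1


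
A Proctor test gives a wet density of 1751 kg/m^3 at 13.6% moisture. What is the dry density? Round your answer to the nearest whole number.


Step 1: Dry density = wet density / (1 + w/100)
Step 2: Dry density = 1751 / (1 + 13.6/100)
Step 3: Dry density = 1751 / 1.136
Step 4: Dry density = 1541 kg/m^3

1541


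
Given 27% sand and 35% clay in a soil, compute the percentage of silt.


Step 1: sand + silt + clay = 100%
Step 2: silt = 100 - sand - clay
Step 3: silt = 100 - 27 - 35
Step 4: silt = 38%

38


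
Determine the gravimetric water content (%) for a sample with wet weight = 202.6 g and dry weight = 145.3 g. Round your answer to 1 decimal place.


Step 1: Water mass = wet - dry = 202.6 - 145.3 = 57.3 g
Step 2: w = 100 * water mass / dry mass
Step 3: w = 100 * 57.3 / 145.3 = 39.4%

39.4


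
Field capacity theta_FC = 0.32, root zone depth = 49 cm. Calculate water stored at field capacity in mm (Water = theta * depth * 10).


Step 1: Water (mm) = theta_FC * depth (cm) * 10
Step 2: Water = 0.32 * 49 * 10
Step 3: Water = 156.8 mm

156.8


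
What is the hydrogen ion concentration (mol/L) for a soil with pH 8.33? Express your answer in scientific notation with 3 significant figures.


Step 1: [H+] = 10^(-pH)
Step 2: [H+] = 10^(-8.33)
Step 3: [H+] = 4.68e-09 mol/L

4.68e-09


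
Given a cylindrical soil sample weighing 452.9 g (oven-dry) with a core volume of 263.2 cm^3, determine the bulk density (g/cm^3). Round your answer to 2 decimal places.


Step 1: Identify the formula: BD = dry mass / volume
Step 2: Substitute values: BD = 452.9 / 263.2
Step 3: BD = 1.72 g/cm^3

1.72


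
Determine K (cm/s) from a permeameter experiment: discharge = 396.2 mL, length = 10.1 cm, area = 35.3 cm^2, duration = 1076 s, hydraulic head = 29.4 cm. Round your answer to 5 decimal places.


Step 1: K = Q * L / (A * t * h)
Step 2: Numerator = 396.2 * 10.1 = 4001.62
Step 3: Denominator = 35.3 * 1076 * 29.4 = 1116694.32
Step 4: K = 4001.62 / 1116694.32 = 0.00358 cm/s

0.00358


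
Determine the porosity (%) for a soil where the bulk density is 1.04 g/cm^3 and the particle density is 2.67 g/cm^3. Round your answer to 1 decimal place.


Step 1: Formula: n = 100 * (1 - BD / PD)
Step 2: n = 100 * (1 - 1.04 / 2.67)
Step 3: n = 100 * (1 - 0.38951)
Step 4: n = 61.0%

61.0


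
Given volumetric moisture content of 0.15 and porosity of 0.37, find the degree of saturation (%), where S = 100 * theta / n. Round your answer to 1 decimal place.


Step 1: S = 100 * theta_v / n
Step 2: S = 100 * 0.15 / 0.37
Step 3: S = 40.5%

40.5


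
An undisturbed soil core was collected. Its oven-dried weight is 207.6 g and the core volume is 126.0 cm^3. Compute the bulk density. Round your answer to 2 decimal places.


Step 1: Identify the formula: BD = dry mass / volume
Step 2: Substitute values: BD = 207.6 / 126.0
Step 3: BD = 1.65 g/cm^3

1.65


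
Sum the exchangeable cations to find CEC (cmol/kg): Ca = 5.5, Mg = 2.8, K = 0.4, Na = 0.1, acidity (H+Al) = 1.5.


Step 1: CEC = Ca + Mg + K + Na + (H+Al)
Step 2: CEC = 5.5 + 2.8 + 0.4 + 0.1 + 1.5
Step 3: CEC = 10.3 cmol/kg

10.3


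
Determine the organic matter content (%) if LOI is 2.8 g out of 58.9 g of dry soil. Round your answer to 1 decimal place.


Step 1: OM% = 100 * LOI / sample mass
Step 2: OM = 100 * 2.8 / 58.9
Step 3: OM = 4.8%

4.8


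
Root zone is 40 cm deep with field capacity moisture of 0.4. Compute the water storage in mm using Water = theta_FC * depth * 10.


Step 1: Water (mm) = theta_FC * depth (cm) * 10
Step 2: Water = 0.4 * 40 * 10
Step 3: Water = 160.0 mm

160.0


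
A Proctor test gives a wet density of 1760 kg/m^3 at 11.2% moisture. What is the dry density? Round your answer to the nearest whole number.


Step 1: Dry density = wet density / (1 + w/100)
Step 2: Dry density = 1760 / (1 + 11.2/100)
Step 3: Dry density = 1760 / 1.112
Step 4: Dry density = 1583 kg/m^3

1583


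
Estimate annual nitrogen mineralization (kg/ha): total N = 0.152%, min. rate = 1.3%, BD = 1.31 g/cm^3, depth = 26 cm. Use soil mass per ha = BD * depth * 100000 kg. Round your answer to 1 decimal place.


Step 1: Soil mass per ha = BD * depth * 100000 = 1.31 * 26 * 100000 = 3406000 kg
Step 2: Total N pool = soil mass * N%/100 = 3406000 * 0.152/100 = 5177.12 kg/ha
Step 3: N mineralized = N pool * rate%/100 = 5177.12 * 1.3/100 = 67.3 kg/ha/yr

67.3


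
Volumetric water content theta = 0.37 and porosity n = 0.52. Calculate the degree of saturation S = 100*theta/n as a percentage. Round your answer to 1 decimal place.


Step 1: S = 100 * theta_v / n
Step 2: S = 100 * 0.37 / 0.52
Step 3: S = 71.2%

71.2


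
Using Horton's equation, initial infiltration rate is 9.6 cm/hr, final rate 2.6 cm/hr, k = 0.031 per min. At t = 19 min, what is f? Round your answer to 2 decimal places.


Step 1: f = fc + (f0 - fc) * exp(-k * t)
Step 2: exp(-0.031 * 19) = 0.554882
Step 3: f = 2.6 + (9.6 - 2.6) * 0.554882
Step 4: f = 2.6 + 7.0 * 0.554882
Step 5: f = 6.48 cm/hr

6.48


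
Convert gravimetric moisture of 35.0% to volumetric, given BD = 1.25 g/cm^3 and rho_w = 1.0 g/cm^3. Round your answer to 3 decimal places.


Step 1: theta = (w / 100) * BD / rho_w
Step 2: theta = (35.0 / 100) * 1.25 / 1.0
Step 3: theta = 0.35 * 1.25
Step 4: theta = 0.438

0.438


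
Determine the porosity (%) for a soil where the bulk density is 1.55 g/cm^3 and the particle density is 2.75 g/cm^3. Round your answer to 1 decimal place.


Step 1: Formula: n = 100 * (1 - BD / PD)
Step 2: n = 100 * (1 - 1.55 / 2.75)
Step 3: n = 100 * (1 - 0.56364)
Step 4: n = 43.6%

43.6


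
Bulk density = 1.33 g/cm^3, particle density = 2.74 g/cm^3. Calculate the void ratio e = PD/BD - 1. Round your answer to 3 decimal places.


Step 1: e = PD / BD - 1
Step 2: e = 2.74 / 1.33 - 1
Step 3: e = 2.06015 - 1
Step 4: e = 1.06

1.06


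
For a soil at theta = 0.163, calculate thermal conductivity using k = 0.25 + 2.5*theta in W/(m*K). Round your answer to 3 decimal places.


Step 1: k = 0.25 + 2.5 * theta
Step 2: k = 0.25 + 2.5 * 0.163
Step 3: k = 0.25 + 0.408
Step 4: k = 0.658 W/(m*K)

0.658


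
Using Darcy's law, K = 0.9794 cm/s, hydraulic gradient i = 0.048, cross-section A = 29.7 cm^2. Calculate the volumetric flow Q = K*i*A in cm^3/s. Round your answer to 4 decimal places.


Step 1: Apply Darcy's law: Q = K * i * A
Step 2: Q = 0.9794 * 0.048 * 29.7
Step 3: Q = 1.3962 cm^3/s

1.3962


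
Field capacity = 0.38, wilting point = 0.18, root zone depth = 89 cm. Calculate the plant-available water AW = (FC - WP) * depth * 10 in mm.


Step 1: Available water = (FC - WP) * depth * 10
Step 2: AW = (0.38 - 0.18) * 89 * 10
Step 3: AW = 0.2 * 89 * 10
Step 4: AW = 178.0 mm

178.0


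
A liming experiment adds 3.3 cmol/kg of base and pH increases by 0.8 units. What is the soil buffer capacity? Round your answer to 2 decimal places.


Step 1: BC = change in base / change in pH
Step 2: BC = 3.3 / 0.8
Step 3: BC = 4.13 cmol/(kg*pH unit)

4.13


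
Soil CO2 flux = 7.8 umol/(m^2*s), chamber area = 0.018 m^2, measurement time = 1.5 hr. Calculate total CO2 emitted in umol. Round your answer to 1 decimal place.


Step 1: Convert time to seconds: 1.5 hr * 3600 = 5400.0 s
Step 2: Total = flux * area * time_s
Step 3: Total = 7.8 * 0.018 * 5400.0
Step 4: Total = 758.2 umol

758.2


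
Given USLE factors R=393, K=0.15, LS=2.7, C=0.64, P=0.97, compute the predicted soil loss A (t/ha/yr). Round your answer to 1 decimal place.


Step 1: A = R * K * LS * C * P
Step 2: R * K = 393 * 0.15 = 58.95
Step 3: (R*K) * LS = 58.95 * 2.7 = 159.165
Step 4: * C * P = 159.165 * 0.64 * 0.97 = 98.8
Step 5: A = 98.8 t/(ha*yr)

98.8


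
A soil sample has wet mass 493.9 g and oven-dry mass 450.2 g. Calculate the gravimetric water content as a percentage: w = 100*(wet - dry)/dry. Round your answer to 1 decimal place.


Step 1: Water mass = wet - dry = 493.9 - 450.2 = 43.7 g
Step 2: w = 100 * water mass / dry mass
Step 3: w = 100 * 43.7 / 450.2 = 9.7%

9.7


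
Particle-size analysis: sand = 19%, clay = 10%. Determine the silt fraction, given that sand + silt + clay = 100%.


Step 1: sand + silt + clay = 100%
Step 2: silt = 100 - sand - clay
Step 3: silt = 100 - 19 - 10
Step 4: silt = 71%

71


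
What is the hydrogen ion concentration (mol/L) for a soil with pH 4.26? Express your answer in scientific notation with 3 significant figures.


Step 1: [H+] = 10^(-pH)
Step 2: [H+] = 10^(-4.26)
Step 3: [H+] = 5.50e-05 mol/L

5.50e-05


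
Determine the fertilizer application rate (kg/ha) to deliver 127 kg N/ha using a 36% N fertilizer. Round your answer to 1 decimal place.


Step 1: Fertilizer rate = target N / (N content / 100)
Step 2: Rate = 127 / (36 / 100)
Step 3: Rate = 127 / 0.36
Step 4: Rate = 352.8 kg/ha

352.8


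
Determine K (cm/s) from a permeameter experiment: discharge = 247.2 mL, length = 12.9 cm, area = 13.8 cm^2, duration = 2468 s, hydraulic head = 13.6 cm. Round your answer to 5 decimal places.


Step 1: K = Q * L / (A * t * h)
Step 2: Numerator = 247.2 * 12.9 = 3188.88
Step 3: Denominator = 13.8 * 2468 * 13.6 = 463194.24
Step 4: K = 3188.88 / 463194.24 = 0.00688 cm/s

0.00688


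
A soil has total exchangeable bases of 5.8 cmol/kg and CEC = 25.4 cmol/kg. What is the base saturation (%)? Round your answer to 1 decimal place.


Step 1: BS = 100 * (sum of bases) / CEC
Step 2: BS = 100 * 5.8 / 25.4
Step 3: BS = 22.8%

22.8


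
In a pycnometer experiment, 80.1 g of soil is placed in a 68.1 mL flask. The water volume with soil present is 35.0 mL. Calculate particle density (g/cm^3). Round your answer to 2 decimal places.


Step 1: Volume of solids = flask volume - water volume with soil
Step 2: V_solids = 68.1 - 35.0 = 33.1 mL
Step 3: Particle density = mass / V_solids = 80.1 / 33.1 = 2.42 g/cm^3

2.42


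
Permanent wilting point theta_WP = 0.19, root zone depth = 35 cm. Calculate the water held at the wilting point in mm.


Step 1: Water (mm) = theta_WP * depth * 10
Step 2: Water = 0.19 * 35 * 10
Step 3: Water = 66.5 mm

66.5


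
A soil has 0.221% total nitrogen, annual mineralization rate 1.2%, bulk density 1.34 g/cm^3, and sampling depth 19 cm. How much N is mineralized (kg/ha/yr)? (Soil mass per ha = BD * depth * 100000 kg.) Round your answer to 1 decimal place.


Step 1: Soil mass per ha = BD * depth * 100000 = 1.34 * 19 * 100000 = 2546000 kg
Step 2: Total N pool = soil mass * N%/100 = 2546000 * 0.221/100 = 5626.66 kg/ha
Step 3: N mineralized = N pool * rate%/100 = 5626.66 * 1.2/100 = 67.5 kg/ha/yr

67.5


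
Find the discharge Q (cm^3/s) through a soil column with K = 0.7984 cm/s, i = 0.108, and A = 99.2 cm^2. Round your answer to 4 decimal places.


Step 1: Apply Darcy's law: Q = K * i * A
Step 2: Q = 0.7984 * 0.108 * 99.2
Step 3: Q = 8.5537 cm^3/s

8.5537


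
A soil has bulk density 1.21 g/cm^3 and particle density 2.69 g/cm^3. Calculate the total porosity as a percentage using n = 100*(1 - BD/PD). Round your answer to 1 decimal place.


Step 1: Formula: n = 100 * (1 - BD / PD)
Step 2: n = 100 * (1 - 1.21 / 2.69)
Step 3: n = 100 * (1 - 0.44981)
Step 4: n = 55.0%

55.0


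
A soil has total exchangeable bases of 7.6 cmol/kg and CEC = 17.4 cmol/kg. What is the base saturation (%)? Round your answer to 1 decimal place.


Step 1: BS = 100 * (sum of bases) / CEC
Step 2: BS = 100 * 7.6 / 17.4
Step 3: BS = 43.7%

43.7


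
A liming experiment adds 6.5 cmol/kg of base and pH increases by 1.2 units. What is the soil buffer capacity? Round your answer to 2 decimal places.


Step 1: BC = change in base / change in pH
Step 2: BC = 6.5 / 1.2
Step 3: BC = 5.42 cmol/(kg*pH unit)

5.42


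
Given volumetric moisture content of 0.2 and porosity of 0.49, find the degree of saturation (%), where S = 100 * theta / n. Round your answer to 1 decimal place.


Step 1: S = 100 * theta_v / n
Step 2: S = 100 * 0.2 / 0.49
Step 3: S = 40.8%

40.8


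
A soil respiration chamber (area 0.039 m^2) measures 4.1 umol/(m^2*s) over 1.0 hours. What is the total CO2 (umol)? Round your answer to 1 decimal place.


Step 1: Convert time to seconds: 1.0 hr * 3600 = 3600.0 s
Step 2: Total = flux * area * time_s
Step 3: Total = 4.1 * 0.039 * 3600.0
Step 4: Total = 575.6 umol

575.6


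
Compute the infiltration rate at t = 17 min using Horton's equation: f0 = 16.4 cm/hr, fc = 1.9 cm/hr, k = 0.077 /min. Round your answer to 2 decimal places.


Step 1: f = fc + (f0 - fc) * exp(-k * t)
Step 2: exp(-0.077 * 17) = 0.27009
Step 3: f = 1.9 + (16.4 - 1.9) * 0.27009
Step 4: f = 1.9 + 14.5 * 0.27009
Step 5: f = 5.82 cm/hr

5.82


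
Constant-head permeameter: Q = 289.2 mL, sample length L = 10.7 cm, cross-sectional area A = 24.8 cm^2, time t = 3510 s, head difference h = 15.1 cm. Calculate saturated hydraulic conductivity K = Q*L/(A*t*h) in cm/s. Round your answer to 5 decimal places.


Step 1: K = Q * L / (A * t * h)
Step 2: Numerator = 289.2 * 10.7 = 3094.44
Step 3: Denominator = 24.8 * 3510 * 15.1 = 1314424.8
Step 4: K = 3094.44 / 1314424.8 = 0.00235 cm/s

0.00235


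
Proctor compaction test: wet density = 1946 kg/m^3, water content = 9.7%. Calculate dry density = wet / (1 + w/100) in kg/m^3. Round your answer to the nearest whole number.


Step 1: Dry density = wet density / (1 + w/100)
Step 2: Dry density = 1946 / (1 + 9.7/100)
Step 3: Dry density = 1946 / 1.097
Step 4: Dry density = 1774 kg/m^3

1774


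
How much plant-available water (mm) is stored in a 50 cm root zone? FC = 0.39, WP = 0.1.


Step 1: Available water = (FC - WP) * depth * 10
Step 2: AW = (0.39 - 0.1) * 50 * 10
Step 3: AW = 0.29 * 50 * 10
Step 4: AW = 145.0 mm

145.0


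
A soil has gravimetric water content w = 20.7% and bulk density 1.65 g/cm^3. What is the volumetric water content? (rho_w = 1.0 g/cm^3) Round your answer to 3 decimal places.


Step 1: theta = (w / 100) * BD / rho_w
Step 2: theta = (20.7 / 100) * 1.65 / 1.0
Step 3: theta = 0.207 * 1.65
Step 4: theta = 0.342

0.342


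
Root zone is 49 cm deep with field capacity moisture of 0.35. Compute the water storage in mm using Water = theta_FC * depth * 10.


Step 1: Water (mm) = theta_FC * depth (cm) * 10
Step 2: Water = 0.35 * 49 * 10
Step 3: Water = 171.5 mm

171.5


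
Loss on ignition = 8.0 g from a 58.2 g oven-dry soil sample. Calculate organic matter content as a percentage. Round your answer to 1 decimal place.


Step 1: OM% = 100 * LOI / sample mass
Step 2: OM = 100 * 8.0 / 58.2
Step 3: OM = 13.7%

13.7


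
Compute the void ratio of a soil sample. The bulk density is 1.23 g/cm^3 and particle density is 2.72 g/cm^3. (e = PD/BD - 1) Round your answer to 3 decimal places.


Step 1: e = PD / BD - 1
Step 2: e = 2.72 / 1.23 - 1
Step 3: e = 2.21138 - 1
Step 4: e = 1.211

1.211


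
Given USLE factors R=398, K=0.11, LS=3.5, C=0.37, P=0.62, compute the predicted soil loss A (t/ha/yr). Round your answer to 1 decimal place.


Step 1: A = R * K * LS * C * P
Step 2: R * K = 398 * 0.11 = 43.78
Step 3: (R*K) * LS = 43.78 * 3.5 = 153.23
Step 4: * C * P = 153.23 * 0.37 * 0.62 = 35.2
Step 5: A = 35.2 t/(ha*yr)

35.2


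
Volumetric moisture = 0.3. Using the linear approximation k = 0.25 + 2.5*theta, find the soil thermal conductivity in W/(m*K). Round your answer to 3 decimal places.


Step 1: k = 0.25 + 2.5 * theta
Step 2: k = 0.25 + 2.5 * 0.3
Step 3: k = 0.25 + 0.75
Step 4: k = 1.0 W/(m*K)

1.0


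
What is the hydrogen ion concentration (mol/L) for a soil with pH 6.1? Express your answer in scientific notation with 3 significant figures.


Step 1: [H+] = 10^(-pH)
Step 2: [H+] = 10^(-6.1)
Step 3: [H+] = 7.94e-07 mol/L

7.94e-07


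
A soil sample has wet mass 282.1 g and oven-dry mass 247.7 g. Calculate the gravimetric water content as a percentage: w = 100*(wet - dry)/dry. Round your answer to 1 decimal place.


Step 1: Water mass = wet - dry = 282.1 - 247.7 = 34.4 g
Step 2: w = 100 * water mass / dry mass
Step 3: w = 100 * 34.4 / 247.7 = 13.9%

13.9


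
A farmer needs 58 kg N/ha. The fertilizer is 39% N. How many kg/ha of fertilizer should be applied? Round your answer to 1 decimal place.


Step 1: Fertilizer rate = target N / (N content / 100)
Step 2: Rate = 58 / (39 / 100)
Step 3: Rate = 58 / 0.39
Step 4: Rate = 148.7 kg/ha

148.7


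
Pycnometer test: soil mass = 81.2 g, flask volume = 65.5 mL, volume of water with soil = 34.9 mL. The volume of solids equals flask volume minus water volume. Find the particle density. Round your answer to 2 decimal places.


Step 1: Volume of solids = flask volume - water volume with soil
Step 2: V_solids = 65.5 - 34.9 = 30.6 mL
Step 3: Particle density = mass / V_solids = 81.2 / 30.6 = 2.65 g/cm^3

2.65


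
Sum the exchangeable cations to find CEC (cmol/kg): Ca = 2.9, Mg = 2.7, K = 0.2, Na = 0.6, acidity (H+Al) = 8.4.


Step 1: CEC = Ca + Mg + K + Na + (H+Al)
Step 2: CEC = 2.9 + 2.7 + 0.2 + 0.6 + 8.4
Step 3: CEC = 14.8 cmol/kg

14.8


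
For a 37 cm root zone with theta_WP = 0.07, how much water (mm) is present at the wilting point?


Step 1: Water (mm) = theta_WP * depth * 10
Step 2: Water = 0.07 * 37 * 10
Step 3: Water = 25.9 mm

25.9


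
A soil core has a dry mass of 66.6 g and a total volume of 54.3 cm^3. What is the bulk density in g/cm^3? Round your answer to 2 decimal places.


Step 1: Identify the formula: BD = dry mass / volume
Step 2: Substitute values: BD = 66.6 / 54.3
Step 3: BD = 1.23 g/cm^3

1.23


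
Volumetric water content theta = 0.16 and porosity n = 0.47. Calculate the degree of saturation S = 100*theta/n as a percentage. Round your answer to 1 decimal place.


Step 1: S = 100 * theta_v / n
Step 2: S = 100 * 0.16 / 0.47
Step 3: S = 34.0%

34.0


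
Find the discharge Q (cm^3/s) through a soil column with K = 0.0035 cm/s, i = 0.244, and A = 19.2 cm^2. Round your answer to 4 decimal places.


Step 1: Apply Darcy's law: Q = K * i * A
Step 2: Q = 0.0035 * 0.244 * 19.2
Step 3: Q = 0.0164 cm^3/s

0.0164


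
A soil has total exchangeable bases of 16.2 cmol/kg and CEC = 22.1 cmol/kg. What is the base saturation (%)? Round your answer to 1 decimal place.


Step 1: BS = 100 * (sum of bases) / CEC
Step 2: BS = 100 * 16.2 / 22.1
Step 3: BS = 73.3%

73.3


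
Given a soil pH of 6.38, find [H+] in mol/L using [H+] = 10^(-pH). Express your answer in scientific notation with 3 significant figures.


Step 1: [H+] = 10^(-pH)
Step 2: [H+] = 10^(-6.38)
Step 3: [H+] = 4.17e-07 mol/L

4.17e-07


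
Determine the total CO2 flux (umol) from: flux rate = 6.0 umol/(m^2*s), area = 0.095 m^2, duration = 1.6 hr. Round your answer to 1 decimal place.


Step 1: Convert time to seconds: 1.6 hr * 3600 = 5760.0 s
Step 2: Total = flux * area * time_s
Step 3: Total = 6.0 * 0.095 * 5760.0
Step 4: Total = 3283.2 umol

3283.2


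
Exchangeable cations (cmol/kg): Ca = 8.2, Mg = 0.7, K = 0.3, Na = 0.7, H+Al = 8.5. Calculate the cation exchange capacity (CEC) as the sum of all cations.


Step 1: CEC = Ca + Mg + K + Na + (H+Al)
Step 2: CEC = 8.2 + 0.7 + 0.3 + 0.7 + 8.5
Step 3: CEC = 18.4 cmol/kg

18.4


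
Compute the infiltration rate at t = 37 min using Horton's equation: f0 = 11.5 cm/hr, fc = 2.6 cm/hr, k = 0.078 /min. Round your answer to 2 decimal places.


Step 1: f = fc + (f0 - fc) * exp(-k * t)
Step 2: exp(-0.078 * 37) = 0.055799
Step 3: f = 2.6 + (11.5 - 2.6) * 0.055799
Step 4: f = 2.6 + 8.9 * 0.055799
Step 5: f = 3.1 cm/hr

3.1


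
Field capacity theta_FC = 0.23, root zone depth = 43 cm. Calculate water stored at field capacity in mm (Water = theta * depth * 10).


Step 1: Water (mm) = theta_FC * depth (cm) * 10
Step 2: Water = 0.23 * 43 * 10
Step 3: Water = 98.9 mm

98.9


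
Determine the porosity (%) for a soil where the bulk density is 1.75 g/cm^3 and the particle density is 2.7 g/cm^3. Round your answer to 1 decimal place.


Step 1: Formula: n = 100 * (1 - BD / PD)
Step 2: n = 100 * (1 - 1.75 / 2.7)
Step 3: n = 100 * (1 - 0.64815)
Step 4: n = 35.2%

35.2


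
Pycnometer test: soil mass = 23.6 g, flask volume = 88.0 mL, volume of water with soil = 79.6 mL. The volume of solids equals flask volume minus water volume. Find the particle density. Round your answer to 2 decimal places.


Step 1: Volume of solids = flask volume - water volume with soil
Step 2: V_solids = 88.0 - 79.6 = 8.4 mL
Step 3: Particle density = mass / V_solids = 23.6 / 8.4 = 2.81 g/cm^3

2.81


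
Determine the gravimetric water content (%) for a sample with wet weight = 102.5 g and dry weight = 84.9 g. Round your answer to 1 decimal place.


Step 1: Water mass = wet - dry = 102.5 - 84.9 = 17.6 g
Step 2: w = 100 * water mass / dry mass
Step 3: w = 100 * 17.6 / 84.9 = 20.7%

20.7


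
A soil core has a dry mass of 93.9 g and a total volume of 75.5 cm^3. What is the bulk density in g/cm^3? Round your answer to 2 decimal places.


Step 1: Identify the formula: BD = dry mass / volume
Step 2: Substitute values: BD = 93.9 / 75.5
Step 3: BD = 1.24 g/cm^3

1.24


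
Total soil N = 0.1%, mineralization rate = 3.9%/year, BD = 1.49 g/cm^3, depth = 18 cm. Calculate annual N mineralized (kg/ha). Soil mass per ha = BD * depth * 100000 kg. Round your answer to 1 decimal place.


Step 1: Soil mass per ha = BD * depth * 100000 = 1.49 * 18 * 100000 = 2682000 kg
Step 2: Total N pool = soil mass * N%/100 = 2682000 * 0.1/100 = 2682.0 kg/ha
Step 3: N mineralized = N pool * rate%/100 = 2682.0 * 3.9/100 = 104.6 kg/ha/yr

104.6


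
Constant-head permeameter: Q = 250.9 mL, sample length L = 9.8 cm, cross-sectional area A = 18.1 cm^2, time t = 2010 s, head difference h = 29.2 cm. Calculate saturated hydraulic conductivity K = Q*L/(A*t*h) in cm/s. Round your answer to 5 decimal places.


Step 1: K = Q * L / (A * t * h)
Step 2: Numerator = 250.9 * 9.8 = 2458.82
Step 3: Denominator = 18.1 * 2010 * 29.2 = 1062325.2
Step 4: K = 2458.82 / 1062325.2 = 0.00231 cm/s

0.00231


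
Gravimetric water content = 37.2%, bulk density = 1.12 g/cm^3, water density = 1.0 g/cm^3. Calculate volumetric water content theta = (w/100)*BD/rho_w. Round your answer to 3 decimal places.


Step 1: theta = (w / 100) * BD / rho_w
Step 2: theta = (37.2 / 100) * 1.12 / 1.0
Step 3: theta = 0.372 * 1.12
Step 4: theta = 0.417

0.417


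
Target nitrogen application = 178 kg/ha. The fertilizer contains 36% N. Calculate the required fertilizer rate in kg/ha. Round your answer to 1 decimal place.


Step 1: Fertilizer rate = target N / (N content / 100)
Step 2: Rate = 178 / (36 / 100)
Step 3: Rate = 178 / 0.36
Step 4: Rate = 494.4 kg/ha

494.4


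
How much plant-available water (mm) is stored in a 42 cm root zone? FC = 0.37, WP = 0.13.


Step 1: Available water = (FC - WP) * depth * 10
Step 2: AW = (0.37 - 0.13) * 42 * 10
Step 3: AW = 0.24 * 42 * 10
Step 4: AW = 100.8 mm

100.8


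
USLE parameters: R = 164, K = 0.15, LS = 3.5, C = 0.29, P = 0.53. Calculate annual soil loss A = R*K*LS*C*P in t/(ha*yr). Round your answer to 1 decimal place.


Step 1: A = R * K * LS * C * P
Step 2: R * K = 164 * 0.15 = 24.6
Step 3: (R*K) * LS = 24.6 * 3.5 = 86.1
Step 4: * C * P = 86.1 * 0.29 * 0.53 = 13.2
Step 5: A = 13.2 t/(ha*yr)

13.2


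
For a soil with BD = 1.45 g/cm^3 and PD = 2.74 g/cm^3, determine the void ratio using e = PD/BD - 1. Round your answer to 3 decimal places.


Step 1: e = PD / BD - 1
Step 2: e = 2.74 / 1.45 - 1
Step 3: e = 1.88966 - 1
Step 4: e = 0.89

0.89


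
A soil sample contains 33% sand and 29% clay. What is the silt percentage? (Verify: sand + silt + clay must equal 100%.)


Step 1: sand + silt + clay = 100%
Step 2: silt = 100 - sand - clay
Step 3: silt = 100 - 33 - 29
Step 4: silt = 38%

38


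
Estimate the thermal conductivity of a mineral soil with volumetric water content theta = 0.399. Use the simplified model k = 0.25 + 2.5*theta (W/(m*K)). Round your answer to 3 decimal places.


Step 1: k = 0.25 + 2.5 * theta
Step 2: k = 0.25 + 2.5 * 0.399
Step 3: k = 0.25 + 0.998
Step 4: k = 1.248 W/(m*K)

1.248


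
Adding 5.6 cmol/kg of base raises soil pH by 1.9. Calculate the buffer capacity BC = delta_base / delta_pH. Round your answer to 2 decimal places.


Step 1: BC = change in base / change in pH
Step 2: BC = 5.6 / 1.9
Step 3: BC = 2.95 cmol/(kg*pH unit)

2.95


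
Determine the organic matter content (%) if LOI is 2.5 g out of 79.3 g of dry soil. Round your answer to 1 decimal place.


Step 1: OM% = 100 * LOI / sample mass
Step 2: OM = 100 * 2.5 / 79.3
Step 3: OM = 3.2%

3.2


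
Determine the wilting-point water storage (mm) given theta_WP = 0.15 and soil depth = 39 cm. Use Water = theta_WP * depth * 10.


Step 1: Water (mm) = theta_WP * depth * 10
Step 2: Water = 0.15 * 39 * 10
Step 3: Water = 58.5 mm

58.5


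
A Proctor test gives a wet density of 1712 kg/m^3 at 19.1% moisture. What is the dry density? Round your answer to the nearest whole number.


Step 1: Dry density = wet density / (1 + w/100)
Step 2: Dry density = 1712 / (1 + 19.1/100)
Step 3: Dry density = 1712 / 1.191
Step 4: Dry density = 1437 kg/m^3

1437


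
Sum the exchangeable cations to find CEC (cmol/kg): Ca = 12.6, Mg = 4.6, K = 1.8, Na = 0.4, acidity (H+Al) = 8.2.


Step 1: CEC = Ca + Mg + K + Na + (H+Al)
Step 2: CEC = 12.6 + 4.6 + 1.8 + 0.4 + 8.2
Step 3: CEC = 27.6 cmol/kg

27.6


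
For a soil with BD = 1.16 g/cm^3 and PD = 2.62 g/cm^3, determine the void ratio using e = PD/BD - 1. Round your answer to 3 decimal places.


Step 1: e = PD / BD - 1
Step 2: e = 2.62 / 1.16 - 1
Step 3: e = 2.25862 - 1
Step 4: e = 1.259

1.259


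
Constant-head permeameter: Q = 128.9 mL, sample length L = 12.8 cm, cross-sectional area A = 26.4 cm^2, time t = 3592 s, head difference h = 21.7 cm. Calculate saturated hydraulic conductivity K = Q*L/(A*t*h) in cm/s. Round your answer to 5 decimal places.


Step 1: K = Q * L / (A * t * h)
Step 2: Numerator = 128.9 * 12.8 = 1649.92
Step 3: Denominator = 26.4 * 3592 * 21.7 = 2057784.96
Step 4: K = 1649.92 / 2057784.96 = 0.0008 cm/s

0.0008


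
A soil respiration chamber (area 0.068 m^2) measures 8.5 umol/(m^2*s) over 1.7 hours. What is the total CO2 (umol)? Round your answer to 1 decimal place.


Step 1: Convert time to seconds: 1.7 hr * 3600 = 6120.0 s
Step 2: Total = flux * area * time_s
Step 3: Total = 8.5 * 0.068 * 6120.0
Step 4: Total = 3537.4 umol

3537.4


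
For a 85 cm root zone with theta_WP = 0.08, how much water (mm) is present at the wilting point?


Step 1: Water (mm) = theta_WP * depth * 10
Step 2: Water = 0.08 * 85 * 10
Step 3: Water = 68.0 mm

68.0


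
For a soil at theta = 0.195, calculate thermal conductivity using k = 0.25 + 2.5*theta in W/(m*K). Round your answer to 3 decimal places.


Step 1: k = 0.25 + 2.5 * theta
Step 2: k = 0.25 + 2.5 * 0.195
Step 3: k = 0.25 + 0.488
Step 4: k = 0.738 W/(m*K)

0.738


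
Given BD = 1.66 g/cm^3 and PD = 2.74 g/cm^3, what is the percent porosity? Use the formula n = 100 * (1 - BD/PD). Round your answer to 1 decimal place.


Step 1: Formula: n = 100 * (1 - BD / PD)
Step 2: n = 100 * (1 - 1.66 / 2.74)
Step 3: n = 100 * (1 - 0.60584)
Step 4: n = 39.4%

39.4


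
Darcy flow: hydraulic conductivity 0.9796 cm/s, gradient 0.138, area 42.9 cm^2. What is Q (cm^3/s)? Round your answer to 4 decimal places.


Step 1: Apply Darcy's law: Q = K * i * A
Step 2: Q = 0.9796 * 0.138 * 42.9
Step 3: Q = 5.7994 cm^3/s

5.7994


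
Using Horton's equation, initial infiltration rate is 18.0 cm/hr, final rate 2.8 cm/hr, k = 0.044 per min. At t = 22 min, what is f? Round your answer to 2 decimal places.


Step 1: f = fc + (f0 - fc) * exp(-k * t)
Step 2: exp(-0.044 * 22) = 0.379842
Step 3: f = 2.8 + (18.0 - 2.8) * 0.379842
Step 4: f = 2.8 + 15.2 * 0.379842
Step 5: f = 8.57 cm/hr

8.57


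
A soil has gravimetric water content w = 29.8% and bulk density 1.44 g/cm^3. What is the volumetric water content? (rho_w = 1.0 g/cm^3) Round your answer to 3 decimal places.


Step 1: theta = (w / 100) * BD / rho_w
Step 2: theta = (29.8 / 100) * 1.44 / 1.0
Step 3: theta = 0.298 * 1.44
Step 4: theta = 0.429

0.429


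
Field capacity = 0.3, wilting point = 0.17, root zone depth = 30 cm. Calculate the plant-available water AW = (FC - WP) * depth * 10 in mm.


Step 1: Available water = (FC - WP) * depth * 10
Step 2: AW = (0.3 - 0.17) * 30 * 10
Step 3: AW = 0.13 * 30 * 10
Step 4: AW = 39.0 mm

39.0


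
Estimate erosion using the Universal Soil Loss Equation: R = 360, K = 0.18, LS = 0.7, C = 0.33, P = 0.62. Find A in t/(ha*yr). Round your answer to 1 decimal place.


Step 1: A = R * K * LS * C * P
Step 2: R * K = 360 * 0.18 = 64.8
Step 3: (R*K) * LS = 64.8 * 0.7 = 45.36
Step 4: * C * P = 45.36 * 0.33 * 0.62 = 9.3
Step 5: A = 9.3 t/(ha*yr)

9.3


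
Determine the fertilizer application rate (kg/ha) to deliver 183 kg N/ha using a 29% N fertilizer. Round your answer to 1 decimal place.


Step 1: Fertilizer rate = target N / (N content / 100)
Step 2: Rate = 183 / (29 / 100)
Step 3: Rate = 183 / 0.29
Step 4: Rate = 631.0 kg/ha

631.0


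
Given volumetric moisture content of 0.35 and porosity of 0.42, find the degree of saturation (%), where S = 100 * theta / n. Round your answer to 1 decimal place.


Step 1: S = 100 * theta_v / n
Step 2: S = 100 * 0.35 / 0.42
Step 3: S = 83.3%

83.3


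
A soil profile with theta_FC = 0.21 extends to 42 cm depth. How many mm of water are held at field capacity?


Step 1: Water (mm) = theta_FC * depth (cm) * 10
Step 2: Water = 0.21 * 42 * 10
Step 3: Water = 88.2 mm

88.2


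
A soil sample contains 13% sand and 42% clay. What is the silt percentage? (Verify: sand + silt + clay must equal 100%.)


Step 1: sand + silt + clay = 100%
Step 2: silt = 100 - sand - clay
Step 3: silt = 100 - 13 - 42
Step 4: silt = 45%

45


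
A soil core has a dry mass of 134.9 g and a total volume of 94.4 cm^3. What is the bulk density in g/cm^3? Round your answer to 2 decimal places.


Step 1: Identify the formula: BD = dry mass / volume
Step 2: Substitute values: BD = 134.9 / 94.4
Step 3: BD = 1.43 g/cm^3

1.43


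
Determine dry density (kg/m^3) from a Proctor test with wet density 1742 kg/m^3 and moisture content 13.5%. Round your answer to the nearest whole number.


Step 1: Dry density = wet density / (1 + w/100)
Step 2: Dry density = 1742 / (1 + 13.5/100)
Step 3: Dry density = 1742 / 1.135
Step 4: Dry density = 1535 kg/m^3

1535


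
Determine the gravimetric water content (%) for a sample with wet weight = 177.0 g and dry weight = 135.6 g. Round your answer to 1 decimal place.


Step 1: Water mass = wet - dry = 177.0 - 135.6 = 41.4 g
Step 2: w = 100 * water mass / dry mass
Step 3: w = 100 * 41.4 / 135.6 = 30.5%

30.5


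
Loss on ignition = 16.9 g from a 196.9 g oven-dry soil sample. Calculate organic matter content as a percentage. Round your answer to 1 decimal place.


Step 1: OM% = 100 * LOI / sample mass
Step 2: OM = 100 * 16.9 / 196.9
Step 3: OM = 8.6%

8.6


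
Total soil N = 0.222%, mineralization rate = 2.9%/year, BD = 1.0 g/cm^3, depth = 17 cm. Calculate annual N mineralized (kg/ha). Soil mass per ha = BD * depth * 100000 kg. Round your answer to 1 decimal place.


Step 1: Soil mass per ha = BD * depth * 100000 = 1.0 * 17 * 100000 = 1700000 kg
Step 2: Total N pool = soil mass * N%/100 = 1700000 * 0.222/100 = 3774.0 kg/ha
Step 3: N mineralized = N pool * rate%/100 = 3774.0 * 2.9/100 = 109.4 kg/ha/yr

109.4


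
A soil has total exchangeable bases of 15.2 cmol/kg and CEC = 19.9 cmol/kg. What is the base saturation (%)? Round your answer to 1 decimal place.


Step 1: BS = 100 * (sum of bases) / CEC
Step 2: BS = 100 * 15.2 / 19.9
Step 3: BS = 76.4%

76.4


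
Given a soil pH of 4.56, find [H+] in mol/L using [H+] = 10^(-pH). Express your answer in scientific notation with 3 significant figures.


Step 1: [H+] = 10^(-pH)
Step 2: [H+] = 10^(-4.56)
Step 3: [H+] = 2.75e-05 mol/L

2.75e-05


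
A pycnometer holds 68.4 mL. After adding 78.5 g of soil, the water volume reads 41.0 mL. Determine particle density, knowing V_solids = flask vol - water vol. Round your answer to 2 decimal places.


Step 1: Volume of solids = flask volume - water volume with soil
Step 2: V_solids = 68.4 - 41.0 = 27.4 mL
Step 3: Particle density = mass / V_solids = 78.5 / 27.4 = 2.86 g/cm^3

2.86


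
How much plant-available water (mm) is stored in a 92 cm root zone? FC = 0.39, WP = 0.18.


Step 1: Available water = (FC - WP) * depth * 10
Step 2: AW = (0.39 - 0.18) * 92 * 10
Step 3: AW = 0.21 * 92 * 10
Step 4: AW = 193.2 mm

193.2


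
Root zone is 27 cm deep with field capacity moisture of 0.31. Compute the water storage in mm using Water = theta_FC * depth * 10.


Step 1: Water (mm) = theta_FC * depth (cm) * 10
Step 2: Water = 0.31 * 27 * 10
Step 3: Water = 83.7 mm

83.7


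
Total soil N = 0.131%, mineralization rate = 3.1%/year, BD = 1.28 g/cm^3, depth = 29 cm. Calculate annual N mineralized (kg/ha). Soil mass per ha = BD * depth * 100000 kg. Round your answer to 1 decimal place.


Step 1: Soil mass per ha = BD * depth * 100000 = 1.28 * 29 * 100000 = 3712000 kg
Step 2: Total N pool = soil mass * N%/100 = 3712000 * 0.131/100 = 4862.72 kg/ha
Step 3: N mineralized = N pool * rate%/100 = 4862.72 * 3.1/100 = 150.7 kg/ha/yr

150.7


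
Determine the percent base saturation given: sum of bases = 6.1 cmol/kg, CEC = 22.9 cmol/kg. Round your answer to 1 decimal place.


Step 1: BS = 100 * (sum of bases) / CEC
Step 2: BS = 100 * 6.1 / 22.9
Step 3: BS = 26.6%

26.6


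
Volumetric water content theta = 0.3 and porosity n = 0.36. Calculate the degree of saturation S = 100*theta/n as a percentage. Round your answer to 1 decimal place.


Step 1: S = 100 * theta_v / n
Step 2: S = 100 * 0.3 / 0.36
Step 3: S = 83.3%

83.3


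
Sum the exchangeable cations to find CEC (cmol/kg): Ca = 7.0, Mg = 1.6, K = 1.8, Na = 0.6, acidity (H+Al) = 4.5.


Step 1: CEC = Ca + Mg + K + Na + (H+Al)
Step 2: CEC = 7.0 + 1.6 + 1.8 + 0.6 + 4.5
Step 3: CEC = 15.5 cmol/kg

15.5


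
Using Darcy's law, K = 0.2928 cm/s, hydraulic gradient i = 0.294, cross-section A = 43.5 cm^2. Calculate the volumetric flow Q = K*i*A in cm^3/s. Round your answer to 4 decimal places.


Step 1: Apply Darcy's law: Q = K * i * A
Step 2: Q = 0.2928 * 0.294 * 43.5
Step 3: Q = 3.7446 cm^3/s

3.7446


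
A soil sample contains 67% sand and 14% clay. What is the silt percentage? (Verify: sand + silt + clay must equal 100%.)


Step 1: sand + silt + clay = 100%
Step 2: silt = 100 - sand - clay
Step 3: silt = 100 - 67 - 14
Step 4: silt = 19%

19


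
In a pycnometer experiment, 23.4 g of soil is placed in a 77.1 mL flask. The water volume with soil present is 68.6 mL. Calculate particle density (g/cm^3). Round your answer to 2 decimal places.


Step 1: Volume of solids = flask volume - water volume with soil
Step 2: V_solids = 77.1 - 68.6 = 8.5 mL
Step 3: Particle density = mass / V_solids = 23.4 / 8.5 = 2.75 g/cm^3

2.75


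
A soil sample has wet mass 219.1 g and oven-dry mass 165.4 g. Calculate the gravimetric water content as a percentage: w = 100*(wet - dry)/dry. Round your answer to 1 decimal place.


Step 1: Water mass = wet - dry = 219.1 - 165.4 = 53.7 g
Step 2: w = 100 * water mass / dry mass
Step 3: w = 100 * 53.7 / 165.4 = 32.5%

32.5


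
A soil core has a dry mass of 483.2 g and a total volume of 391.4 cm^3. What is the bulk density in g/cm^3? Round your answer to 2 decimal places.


Step 1: Identify the formula: BD = dry mass / volume
Step 2: Substitute values: BD = 483.2 / 391.4
Step 3: BD = 1.23 g/cm^3

1.23


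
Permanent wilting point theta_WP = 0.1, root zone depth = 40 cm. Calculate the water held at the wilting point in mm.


Step 1: Water (mm) = theta_WP * depth * 10
Step 2: Water = 0.1 * 40 * 10
Step 3: Water = 40.0 mm

40.0


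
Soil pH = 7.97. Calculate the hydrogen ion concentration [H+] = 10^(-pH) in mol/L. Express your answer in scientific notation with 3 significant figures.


Step 1: [H+] = 10^(-pH)
Step 2: [H+] = 10^(-7.97)
Step 3: [H+] = 1.07e-08 mol/L

1.07e-08


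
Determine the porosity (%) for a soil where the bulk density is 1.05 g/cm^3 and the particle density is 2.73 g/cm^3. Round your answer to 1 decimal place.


Step 1: Formula: n = 100 * (1 - BD / PD)
Step 2: n = 100 * (1 - 1.05 / 2.73)
Step 3: n = 100 * (1 - 0.38462)
Step 4: n = 61.5%

61.5


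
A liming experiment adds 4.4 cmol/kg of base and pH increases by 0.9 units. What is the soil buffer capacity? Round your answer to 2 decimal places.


Step 1: BC = change in base / change in pH
Step 2: BC = 4.4 / 0.9
Step 3: BC = 4.89 cmol/(kg*pH unit)

4.89


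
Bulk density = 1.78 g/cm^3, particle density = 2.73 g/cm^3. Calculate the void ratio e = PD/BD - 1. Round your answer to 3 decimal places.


Step 1: e = PD / BD - 1
Step 2: e = 2.73 / 1.78 - 1
Step 3: e = 1.53371 - 1
Step 4: e = 0.534

0.534


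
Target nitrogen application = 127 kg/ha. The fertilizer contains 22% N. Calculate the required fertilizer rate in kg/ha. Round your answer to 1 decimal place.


Step 1: Fertilizer rate = target N / (N content / 100)
Step 2: Rate = 127 / (22 / 100)
Step 3: Rate = 127 / 0.22
Step 4: Rate = 577.3 kg/ha

577.3


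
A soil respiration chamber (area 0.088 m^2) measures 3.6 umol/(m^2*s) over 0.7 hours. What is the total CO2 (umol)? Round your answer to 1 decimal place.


Step 1: Convert time to seconds: 0.7 hr * 3600 = 2520.0 s
Step 2: Total = flux * area * time_s
Step 3: Total = 3.6 * 0.088 * 2520.0
Step 4: Total = 798.3 umol

798.3


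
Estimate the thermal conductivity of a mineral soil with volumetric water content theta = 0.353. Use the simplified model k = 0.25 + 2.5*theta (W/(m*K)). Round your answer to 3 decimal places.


Step 1: k = 0.25 + 2.5 * theta
Step 2: k = 0.25 + 2.5 * 0.353
Step 3: k = 0.25 + 0.883
Step 4: k = 1.133 W/(m*K)

1.133


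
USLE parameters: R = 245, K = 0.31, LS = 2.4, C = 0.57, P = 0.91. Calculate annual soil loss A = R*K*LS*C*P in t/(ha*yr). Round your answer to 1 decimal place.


Step 1: A = R * K * LS * C * P
Step 2: R * K = 245 * 0.31 = 75.95
Step 3: (R*K) * LS = 75.95 * 2.4 = 182.28
Step 4: * C * P = 182.28 * 0.57 * 0.91 = 94.5
Step 5: A = 94.5 t/(ha*yr)

94.5


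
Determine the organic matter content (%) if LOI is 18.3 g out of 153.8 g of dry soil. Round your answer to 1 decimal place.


Step 1: OM% = 100 * LOI / sample mass
Step 2: OM = 100 * 18.3 / 153.8
Step 3: OM = 11.9%

11.9


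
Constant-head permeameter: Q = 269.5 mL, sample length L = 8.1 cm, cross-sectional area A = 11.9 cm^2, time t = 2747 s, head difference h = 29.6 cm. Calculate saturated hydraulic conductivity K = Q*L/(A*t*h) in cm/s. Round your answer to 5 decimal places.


Step 1: K = Q * L / (A * t * h)
Step 2: Numerator = 269.5 * 8.1 = 2182.95
Step 3: Denominator = 11.9 * 2747 * 29.6 = 967603.28
Step 4: K = 2182.95 / 967603.28 = 0.00226 cm/s

0.00226


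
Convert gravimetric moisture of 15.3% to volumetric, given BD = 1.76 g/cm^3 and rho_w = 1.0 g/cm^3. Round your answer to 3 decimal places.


Step 1: theta = (w / 100) * BD / rho_w
Step 2: theta = (15.3 / 100) * 1.76 / 1.0
Step 3: theta = 0.153 * 1.76
Step 4: theta = 0.269

0.269


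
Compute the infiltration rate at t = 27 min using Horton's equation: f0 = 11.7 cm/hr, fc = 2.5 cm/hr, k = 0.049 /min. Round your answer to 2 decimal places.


Step 1: f = fc + (f0 - fc) * exp(-k * t)
Step 2: exp(-0.049 * 27) = 0.266335
Step 3: f = 2.5 + (11.7 - 2.5) * 0.266335
Step 4: f = 2.5 + 9.2 * 0.266335
Step 5: f = 4.95 cm/hr

4.95


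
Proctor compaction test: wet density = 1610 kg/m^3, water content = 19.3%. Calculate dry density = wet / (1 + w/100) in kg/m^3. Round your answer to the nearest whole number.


Step 1: Dry density = wet density / (1 + w/100)
Step 2: Dry density = 1610 / (1 + 19.3/100)
Step 3: Dry density = 1610 / 1.193
Step 4: Dry density = 1350 kg/m^3

1350
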